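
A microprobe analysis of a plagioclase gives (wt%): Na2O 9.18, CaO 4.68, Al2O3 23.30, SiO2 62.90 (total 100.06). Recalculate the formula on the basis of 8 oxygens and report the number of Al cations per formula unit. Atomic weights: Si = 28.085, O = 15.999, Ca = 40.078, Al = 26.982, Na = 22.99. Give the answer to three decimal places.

Na2O (M=61.979): mol = 0.14811; Na = 0.29622, O = 0.14811.
CaO (M=56.077): mol = 0.08346; Ca = 0.08346, O = 0.08346.
Al2O3 (M=101.961): mol = 0.22852; Al = 0.45704, O = 0.68556.
SiO2 (M=60.083): mol = 1.04689; Si = 1.04689, O = 2.09378.
ΣO = 3.01091; factor = 8/ΣO = 2.65700.
Al apfu = 0.45704 × 2.65700 = 1.214.

1.214 Al apfu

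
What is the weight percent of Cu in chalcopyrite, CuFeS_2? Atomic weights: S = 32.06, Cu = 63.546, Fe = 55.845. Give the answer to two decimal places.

34.63 wt%

Formula mass = 1×63.546 + 1×55.845 + 2×32.06 = 183.511 g/mol, of which 63.546 g is Cu.
So Cu makes up 63.546/183.511 = 0.3463 of the mass, i.e. 34.63%.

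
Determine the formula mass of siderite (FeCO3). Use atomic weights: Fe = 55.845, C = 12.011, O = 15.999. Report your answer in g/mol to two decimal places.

Fe: 1 × 55.845 = 55.8450
C: 1 × 12.011 = 12.0110
O: 3 × 15.999 = 47.9970
Summing the contributions gives the formula mass.

115.85 g/mol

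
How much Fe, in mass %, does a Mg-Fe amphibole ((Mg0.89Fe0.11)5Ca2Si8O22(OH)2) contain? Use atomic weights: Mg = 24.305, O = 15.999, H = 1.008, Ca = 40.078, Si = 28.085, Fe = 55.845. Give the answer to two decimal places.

3.70 mass %

Molar mass of (Mg0.89Fe0.11)5Ca2Si8O22(OH)2: 4.45*24.305 + 0.55*55.845 + 2*40.078 + 8*28.085 + 24*15.999 + 2*1.008 = 829.700 g/mol.
Mass of Fe per formula unit: 0.55 × 55.845 = 30.715 g.
Weight fraction Fe = 30.715 / 829.700 = 0.0370.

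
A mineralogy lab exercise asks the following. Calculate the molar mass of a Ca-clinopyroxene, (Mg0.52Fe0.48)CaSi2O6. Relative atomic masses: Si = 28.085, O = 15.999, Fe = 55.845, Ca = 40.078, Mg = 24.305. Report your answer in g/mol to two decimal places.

231.69 g/mol

The formula mass is the sum 0.52·24.305 + 0.48·55.845 + 1·40.078 + 2·28.085 + 6·15.999.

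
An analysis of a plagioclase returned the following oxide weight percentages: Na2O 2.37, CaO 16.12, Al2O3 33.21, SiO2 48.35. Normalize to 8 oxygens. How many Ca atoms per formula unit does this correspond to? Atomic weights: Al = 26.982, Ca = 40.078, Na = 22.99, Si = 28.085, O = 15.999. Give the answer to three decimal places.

Na2O: 2.37/61.979 = 0.03824 mol → 0.07648 mol Na, 0.03824 mol O.
CaO: 16.12/56.077 = 0.28746 mol → 0.28746 mol Ca, 0.28746 mol O.
Al2O3: 33.21/101.961 = 0.32571 mol → 0.65142 mol Al, 0.97713 mol O.
SiO2: 48.35/60.083 = 0.80472 mol → 0.80472 mol Si, 1.60944 mol O.
Total oxygen = 2.91227 mol. Normalization factor = 8/2.91227 = 2.74700.
Ca per 8 O = 0.28746 × 2.74700 = 0.790.

0.790 Ca apfu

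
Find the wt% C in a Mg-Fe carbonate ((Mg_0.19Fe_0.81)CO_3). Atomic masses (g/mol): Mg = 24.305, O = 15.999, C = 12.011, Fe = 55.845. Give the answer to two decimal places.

10.93 weight percent

M((Mg_0.19Fe_0.81)CO_3) = 109.860 g/mol.
C contributes 1 × 12.011 = 12.011 g per mole.
12.011/109.860 = 0.1093 → 10.93%.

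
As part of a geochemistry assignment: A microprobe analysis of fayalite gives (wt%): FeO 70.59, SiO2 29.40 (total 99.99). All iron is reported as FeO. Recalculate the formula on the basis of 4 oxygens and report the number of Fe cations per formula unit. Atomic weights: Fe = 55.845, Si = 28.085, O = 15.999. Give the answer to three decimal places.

70.59 wt% FeO ÷ 71.844 g/mol = 0.98255 mol, giving 0.98255 Fe and 0.98255 O.
29.40 wt% SiO2 ÷ 60.083 g/mol = 0.48932 mol, giving 0.48932 Si and 0.97864 O.
Oxygen sums to 1.96119; scaling by 4/1.96119 = 2.03958 puts the formula on 4 O.
Fe: 0.98255 × 2.03958 = 2.004 atoms per formula unit.

2.004 Fe apfu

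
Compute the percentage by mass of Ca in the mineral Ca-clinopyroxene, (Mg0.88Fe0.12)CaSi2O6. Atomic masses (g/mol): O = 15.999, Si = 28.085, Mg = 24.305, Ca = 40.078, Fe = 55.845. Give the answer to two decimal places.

18.19 mass %

Molar mass of (Mg0.88Fe0.12)CaSi2O6: 0.88·24.305 + 0.12·55.845 + 1·40.078 + 2·28.085 + 6·15.999 = 220.332 g/mol.
Mass of Ca per formula unit: 1 × 40.078 = 40.078 g.
Weight fraction Ca = 40.078 / 220.332 = 0.1819.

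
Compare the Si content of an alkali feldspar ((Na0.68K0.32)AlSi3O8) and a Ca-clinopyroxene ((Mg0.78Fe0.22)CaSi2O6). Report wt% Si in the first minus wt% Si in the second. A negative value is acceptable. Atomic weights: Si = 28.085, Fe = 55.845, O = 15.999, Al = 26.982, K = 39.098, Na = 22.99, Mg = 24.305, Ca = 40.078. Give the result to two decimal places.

6.38 percentage points

Si in (Na0.68K0.32)AlSi3O8: molar mass 267.374 g/mol; 3×28.085 = 84.255 g → 31.51 wt%.
Si in (Mg0.78Fe0.22)CaSi2O6: molar mass 223.486 g/mol; 2×28.085 = 56.170 g → 25.13 wt%.
Difference = 31.51 − 25.13 = 6.38 percentage points.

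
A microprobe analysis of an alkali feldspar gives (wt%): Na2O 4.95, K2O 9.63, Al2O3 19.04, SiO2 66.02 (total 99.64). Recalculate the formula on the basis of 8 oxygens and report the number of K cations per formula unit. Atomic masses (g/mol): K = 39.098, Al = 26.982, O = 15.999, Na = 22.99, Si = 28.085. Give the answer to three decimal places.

0.556 K apfu

Na2O: 4.95/61.979 = 0.07987 mol → 0.15974 mol Na, 0.07987 mol O.
K2O: 9.63/94.195 = 0.10223 mol → 0.20446 mol K, 0.10223 mol O.
Al2O3: 19.04/101.961 = 0.18674 mol → 0.37348 mol Al, 0.56022 mol O.
SiO2: 66.02/60.083 = 1.09881 mol → 1.09881 mol Si, 2.19762 mol O.
Total oxygen = 2.93994 mol. Normalization factor = 8/2.93994 = 2.72114.
K per 8 O = 0.20446 × 2.72114 = 0.556.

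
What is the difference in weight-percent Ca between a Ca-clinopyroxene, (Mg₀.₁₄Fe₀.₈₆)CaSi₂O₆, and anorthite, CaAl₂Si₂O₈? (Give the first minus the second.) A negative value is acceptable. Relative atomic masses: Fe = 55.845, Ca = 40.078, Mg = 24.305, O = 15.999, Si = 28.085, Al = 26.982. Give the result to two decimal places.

2.04 percentage points

Ca in (Mg₀.₁₄Fe₀.₈₆)CaSi₂O₆: molar mass 243.671 g/mol; 1×40.078 = 40.078 g → 16.45 wt%.
Ca in CaAl₂Si₂O₈: molar mass 278.204 g/mol; 1×40.078 = 40.078 g → 14.41 wt%.
Difference = 16.45 − 14.41 = 2.04 percentage points.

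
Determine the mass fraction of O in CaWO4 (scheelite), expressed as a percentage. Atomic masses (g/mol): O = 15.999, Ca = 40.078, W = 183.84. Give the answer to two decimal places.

22.23 weight percent

Molar mass of CaWO4: 1×40.078 + 1×183.84 + 4×15.999 = 287.914 g/mol.
Mass of O per formula unit: 4 × 15.999 = 63.996 g.
Weight fraction O = 63.996 / 287.914 = 0.2223.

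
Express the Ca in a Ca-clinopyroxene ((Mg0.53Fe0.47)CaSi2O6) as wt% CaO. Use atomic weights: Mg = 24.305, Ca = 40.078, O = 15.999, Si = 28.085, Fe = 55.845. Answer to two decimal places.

24.24 wt%

Molar mass of (Mg0.53Fe0.47)CaSi2O6 = 0.53*24.305 + 0.47*55.845 + 1*40.078 + 2*28.085 + 6*15.999 = 231.371 g/mol.
Each formula unit contains 1 Ca, equivalent to 1/1 = 1.0000 mol CaO.
M(CaO) = 1×40.078 + 1×15.999 = 56.077 g/mol.
Mass of CaO per formula unit = 1.0000 × 56.077 = 56.077 g.
CaO wt% = 56.077 / 231.371 × 100 = 24.24%.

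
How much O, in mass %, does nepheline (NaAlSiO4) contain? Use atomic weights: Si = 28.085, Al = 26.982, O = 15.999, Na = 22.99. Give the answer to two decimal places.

M(NaAlSiO4) = 142.053 g/mol.
O contributes 4 × 15.999 = 63.996 g per mole.
63.996/142.053 = 0.4505 → 45.05%.

45.05 mass %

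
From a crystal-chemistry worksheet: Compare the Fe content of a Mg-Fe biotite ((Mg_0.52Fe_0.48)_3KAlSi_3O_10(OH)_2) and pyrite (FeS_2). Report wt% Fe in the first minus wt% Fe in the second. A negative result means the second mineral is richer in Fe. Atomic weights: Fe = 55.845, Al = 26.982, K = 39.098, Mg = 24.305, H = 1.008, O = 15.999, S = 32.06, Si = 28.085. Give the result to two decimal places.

-29.17 percentage points

First mineral: 80.417 g Fe in 462.672 g formula = 17.38 wt% Fe.
Second mineral: 55.845 g Fe in 119.965 g formula = 46.55 wt% Fe.
17.38% − 46.55% gives a difference of -29.17 percentage points.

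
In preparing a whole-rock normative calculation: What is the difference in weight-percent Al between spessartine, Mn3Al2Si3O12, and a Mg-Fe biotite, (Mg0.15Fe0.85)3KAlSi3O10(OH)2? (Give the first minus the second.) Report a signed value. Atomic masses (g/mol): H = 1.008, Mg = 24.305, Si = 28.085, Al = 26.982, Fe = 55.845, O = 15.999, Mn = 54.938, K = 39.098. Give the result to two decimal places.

5.48 percentage points

M(Mn3Al2Si3O12) = 495.021 g/mol, so wt% Al = 53.964/495.021 × 100 = 10.90%.
M((Mg0.15Fe0.85)3KAlSi3O10(OH)2) = 497.681 g/mol, so wt% Al = 26.982/497.681 × 100 = 5.42%.
10.90 − 5.42 = 5.48 pp.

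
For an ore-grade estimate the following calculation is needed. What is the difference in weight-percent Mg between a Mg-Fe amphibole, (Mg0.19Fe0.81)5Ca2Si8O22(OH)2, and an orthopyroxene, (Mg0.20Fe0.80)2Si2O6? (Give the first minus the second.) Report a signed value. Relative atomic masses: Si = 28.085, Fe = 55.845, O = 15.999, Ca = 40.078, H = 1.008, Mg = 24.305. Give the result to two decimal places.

First mineral: 23.090 g Mg in 940.090 g formula = 2.46 wt% Mg.
Second mineral: 9.722 g Mg in 251.238 g formula = 3.87 wt% Mg.
2.46% − 3.87% gives a difference of -1.41 percentage points.

-1.41 percentage points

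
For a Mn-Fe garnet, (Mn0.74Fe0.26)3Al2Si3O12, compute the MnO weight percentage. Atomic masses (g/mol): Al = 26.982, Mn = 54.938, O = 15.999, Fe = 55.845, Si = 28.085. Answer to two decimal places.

31.77 wt%

Formula mass = 495.728 g/mol.
2.22 Mn → 2.2200 mol MnO per formula unit; M(MnO) = 70.937, so MnO mass = 157.480 g.
157.480/495.728 × 100 = 31.77 wt%.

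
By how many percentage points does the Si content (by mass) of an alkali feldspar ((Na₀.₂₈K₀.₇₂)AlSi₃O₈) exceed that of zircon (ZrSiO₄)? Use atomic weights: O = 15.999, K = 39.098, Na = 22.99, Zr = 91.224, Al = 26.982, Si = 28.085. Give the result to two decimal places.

15.45 percentage points

Si in (Na₀.₂₈K₀.₇₂)AlSi₃O₈: molar mass 273.817 g/mol; 3×28.085 = 84.255 g → 30.77 wt%.
Si in ZrSiO₄: molar mass 183.305 g/mol; 1×28.085 = 28.085 g → 15.32 wt%.
Difference = 30.77 − 15.32 = 15.45 percentage points.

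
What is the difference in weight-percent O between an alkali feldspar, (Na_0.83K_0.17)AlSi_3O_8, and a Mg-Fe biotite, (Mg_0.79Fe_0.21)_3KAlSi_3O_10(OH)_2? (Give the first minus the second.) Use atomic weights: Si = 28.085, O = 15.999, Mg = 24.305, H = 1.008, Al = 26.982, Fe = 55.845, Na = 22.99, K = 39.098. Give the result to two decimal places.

M((Na_0.83K_0.17)AlSi_3O_8) = 264.957 g/mol, so wt% O = 127.992/264.957 × 100 = 48.31%.
M((Mg_0.79Fe_0.21)_3KAlSi_3O_10(OH)_2) = 437.124 g/mol, so wt% O = 191.988/437.124 × 100 = 43.92%.
48.31 − 43.92 = 4.39 pp.

4.39 percentage points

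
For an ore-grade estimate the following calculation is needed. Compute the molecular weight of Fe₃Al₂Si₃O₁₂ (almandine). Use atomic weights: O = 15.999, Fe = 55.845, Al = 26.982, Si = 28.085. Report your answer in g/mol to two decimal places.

M = 3*55.845 + 2*26.982 + 3*28.085 + 12*15.999

497.74 g/mol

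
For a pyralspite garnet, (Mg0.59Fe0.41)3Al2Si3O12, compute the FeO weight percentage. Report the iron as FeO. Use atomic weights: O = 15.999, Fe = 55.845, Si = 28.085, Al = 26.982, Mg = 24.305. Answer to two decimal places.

20.00 wt%

M((Mg0.59Fe0.41)3Al2Si3O12) = 441.916 g/mol; M(FeO) = 71.844 g/mol.
Moles FeO per formula unit = 1.23 Fe ÷ 1 = 1.2300.
FeO fraction = (1.2300 × 71.844) / 441.916 = 88.368/441.916 = 0.2000.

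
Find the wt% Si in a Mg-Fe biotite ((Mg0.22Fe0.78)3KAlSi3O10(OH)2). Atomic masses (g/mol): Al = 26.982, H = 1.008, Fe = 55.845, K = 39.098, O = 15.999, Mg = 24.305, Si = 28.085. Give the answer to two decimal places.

Molar mass of (Mg0.22Fe0.78)3KAlSi3O10(OH)2: 0.66·24.305 + 2.34·55.845 + 1·39.098 + 1·26.982 + 3·28.085 + 12·15.999 + 2·1.008 = 491.058 g/mol.
Mass of Si per formula unit: 3 × 28.085 = 84.255 g.
Weight fraction Si = 84.255 / 491.058 = 0.1716.

17.16 weight percent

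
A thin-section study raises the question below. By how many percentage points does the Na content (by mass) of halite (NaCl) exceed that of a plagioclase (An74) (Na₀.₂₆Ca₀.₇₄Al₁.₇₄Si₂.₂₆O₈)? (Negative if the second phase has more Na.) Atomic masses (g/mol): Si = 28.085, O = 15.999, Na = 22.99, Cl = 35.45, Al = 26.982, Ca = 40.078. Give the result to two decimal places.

M(NaCl) = 58.440 g/mol, so wt% Na = 22.990/58.440 × 100 = 39.34%.
M(Na₀.₂₆Ca₀.₇₄Al₁.₇₄Si₂.₂₆O₈) = 274.048 g/mol, so wt% Na = 5.977/274.048 × 100 = 2.18%.
39.34 − 2.18 = 37.16 pp.

37.16 percentage points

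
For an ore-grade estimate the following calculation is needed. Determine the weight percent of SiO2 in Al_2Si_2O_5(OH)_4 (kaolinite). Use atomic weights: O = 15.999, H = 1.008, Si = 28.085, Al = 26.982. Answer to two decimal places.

46.55 wt%

Molar mass of Al_2Si_2O_5(OH)_4 = 2*26.982 + 2*28.085 + 9*15.999 + 4*1.008 = 258.157 g/mol.
Each formula unit contains 2 Si, equivalent to 2/1 = 2.0000 mol SiO2.
M(SiO2) = 1×28.085 + 2×15.999 = 60.083 g/mol.
Mass of SiO2 per formula unit = 2.0000 × 60.083 = 120.166 g.
SiO2 wt% = 120.166 / 258.157 × 100 = 46.55%.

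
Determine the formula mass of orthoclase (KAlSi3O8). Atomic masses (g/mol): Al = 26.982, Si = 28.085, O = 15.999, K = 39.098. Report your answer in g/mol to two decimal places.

M = 1*39.098 + 1*26.982 + 3*28.085 + 8*15.999

278.33 g/mol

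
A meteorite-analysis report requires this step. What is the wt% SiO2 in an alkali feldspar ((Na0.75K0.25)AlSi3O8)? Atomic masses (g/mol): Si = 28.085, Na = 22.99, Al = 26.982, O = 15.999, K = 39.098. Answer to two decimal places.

67.70 wt%

M((Na0.75K0.25)AlSi3O8) = 266.246 g/mol; M(SiO2) = 60.083 g/mol.
Moles SiO2 per formula unit = 3 Si ÷ 1 = 3.0000.
SiO2 fraction = (3.0000 × 60.083) / 266.246 = 180.249/266.246 = 0.6770.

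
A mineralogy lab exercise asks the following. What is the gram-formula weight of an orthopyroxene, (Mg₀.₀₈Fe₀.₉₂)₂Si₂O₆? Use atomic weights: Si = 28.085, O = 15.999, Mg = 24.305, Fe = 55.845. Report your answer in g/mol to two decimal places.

M = 0.16*24.305 + 1.84*55.845 + 2*28.085 + 6*15.999

258.81 g/mol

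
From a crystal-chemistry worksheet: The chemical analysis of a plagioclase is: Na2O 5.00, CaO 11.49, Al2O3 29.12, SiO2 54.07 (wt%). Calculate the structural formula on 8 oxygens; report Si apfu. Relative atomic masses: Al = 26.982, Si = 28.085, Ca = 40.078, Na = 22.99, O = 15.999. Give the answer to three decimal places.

2.447 Si apfu

Na2O (M=61.979): mol = 0.08067; Na = 0.16134, O = 0.08067.
CaO (M=56.077): mol = 0.20490; Ca = 0.20490, O = 0.20490.
Al2O3 (M=101.961): mol = 0.28560; Al = 0.57120, O = 0.85680.
SiO2 (M=60.083): mol = 0.89992; Si = 0.89992, O = 1.79984.
ΣO = 2.94221; factor = 8/ΣO = 2.71904.
Si apfu = 0.89992 × 2.71904 = 2.447.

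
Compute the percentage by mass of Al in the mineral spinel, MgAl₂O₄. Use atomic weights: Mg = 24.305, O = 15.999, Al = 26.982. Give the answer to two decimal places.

Molar mass of MgAl₂O₄: 1×24.305 + 2×26.982 + 4×15.999 = 142.265 g/mol.
Mass of Al per formula unit: 2 × 26.982 = 53.964 g.
Weight fraction Al = 53.964 / 142.265 = 0.3793.

37.93 mass %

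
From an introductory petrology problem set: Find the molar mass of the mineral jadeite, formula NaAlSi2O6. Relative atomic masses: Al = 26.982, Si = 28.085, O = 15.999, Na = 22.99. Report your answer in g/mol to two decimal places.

The formula mass is the sum 1*22.99 + 1*26.982 + 2*28.085 + 6*15.999.

202.14 g/mol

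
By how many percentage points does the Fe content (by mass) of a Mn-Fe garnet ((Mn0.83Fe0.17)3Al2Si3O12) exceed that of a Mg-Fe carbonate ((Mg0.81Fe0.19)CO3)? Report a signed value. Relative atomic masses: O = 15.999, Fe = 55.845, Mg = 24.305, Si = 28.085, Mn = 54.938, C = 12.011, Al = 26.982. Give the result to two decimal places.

-6.00 percentage points

M((Mn0.83Fe0.17)3Al2Si3O12) = 495.484 g/mol, so wt% Fe = 28.481/495.484 × 100 = 5.75%.
M((Mg0.81Fe0.19)CO3) = 90.306 g/mol, so wt% Fe = 10.611/90.306 × 100 = 11.75%.
5.75 − 11.75 = -6.00 pp.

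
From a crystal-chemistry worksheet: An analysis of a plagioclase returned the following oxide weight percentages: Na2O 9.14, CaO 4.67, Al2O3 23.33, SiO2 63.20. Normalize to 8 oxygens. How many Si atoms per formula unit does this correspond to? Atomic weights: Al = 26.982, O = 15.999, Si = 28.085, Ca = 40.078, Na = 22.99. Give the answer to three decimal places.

Na2O (M=61.979): mol = 0.14747; Na = 0.29494, O = 0.14747.
CaO (M=56.077): mol = 0.08328; Ca = 0.08328, O = 0.08328.
Al2O3 (M=101.961): mol = 0.22881; Al = 0.45762, O = 0.68643.
SiO2 (M=60.083): mol = 1.05188; Si = 1.05188, O = 2.10376.
ΣO = 3.02094; factor = 8/ΣO = 2.64818.
Si apfu = 1.05188 × 2.64818 = 2.786.

2.786 Si apfu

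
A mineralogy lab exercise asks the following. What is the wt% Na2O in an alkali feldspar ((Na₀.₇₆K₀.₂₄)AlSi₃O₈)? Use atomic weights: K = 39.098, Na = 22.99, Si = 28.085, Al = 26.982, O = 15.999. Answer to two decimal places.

Molar mass of (Na₀.₇₆K₀.₂₄)AlSi₃O₈ = 0.76×22.99 + 0.24×39.098 + 1×26.982 + 3×28.085 + 8×15.999 = 266.085 g/mol.
Each formula unit contains 0.76 Na, equivalent to 0.76/2 = 0.3800 mol Na2O.
M(Na2O) = 2×22.99 + 1×15.999 = 61.979 g/mol.
Mass of Na2O per formula unit = 0.3800 × 61.979 = 23.552 g.
Na2O wt% = 23.552 / 266.085 × 100 = 8.85%.

8.85 wt%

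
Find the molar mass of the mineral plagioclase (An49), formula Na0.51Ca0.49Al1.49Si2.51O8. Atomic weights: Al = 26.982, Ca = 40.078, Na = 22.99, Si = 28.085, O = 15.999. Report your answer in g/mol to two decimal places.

The formula mass is the sum 0.51·22.99 + 0.49·40.078 + 1.49·26.982 + 2.51·28.085 + 8·15.999.

270.05 g/mol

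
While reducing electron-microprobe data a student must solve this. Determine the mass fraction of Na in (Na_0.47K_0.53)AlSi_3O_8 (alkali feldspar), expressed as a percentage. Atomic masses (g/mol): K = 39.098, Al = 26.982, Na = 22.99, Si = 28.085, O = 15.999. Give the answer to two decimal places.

Molar mass of (Na_0.47K_0.53)AlSi_3O_8: 0.47×22.99 + 0.53×39.098 + 1×26.982 + 3×28.085 + 8×15.999 = 270.756 g/mol.
Mass of Na per formula unit: 0.47 × 22.99 = 10.805 g.
Weight fraction Na = 10.805 / 270.756 = 0.0399.

3.99 wt%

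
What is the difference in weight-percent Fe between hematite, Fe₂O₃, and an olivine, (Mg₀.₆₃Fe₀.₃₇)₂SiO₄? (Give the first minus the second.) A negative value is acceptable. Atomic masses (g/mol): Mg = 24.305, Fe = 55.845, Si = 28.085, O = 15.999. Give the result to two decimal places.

First mineral: 111.690 g Fe in 159.687 g formula = 69.94 wt% Fe.
Second mineral: 41.325 g Fe in 164.031 g formula = 25.19 wt% Fe.
69.94% − 25.19% gives a difference of 44.75 percentage points.

44.75 percentage points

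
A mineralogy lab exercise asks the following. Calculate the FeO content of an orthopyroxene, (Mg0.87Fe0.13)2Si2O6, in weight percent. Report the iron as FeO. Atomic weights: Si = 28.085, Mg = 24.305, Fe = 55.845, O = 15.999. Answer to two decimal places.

8.94 wt%

M((Mg0.87Fe0.13)2Si2O6) = 208.974 g/mol; M(FeO) = 71.844 g/mol.
Moles FeO per formula unit = 0.26 Fe ÷ 1 = 0.2600.
FeO fraction = (0.2600 × 71.844) / 208.974 = 18.679/208.974 = 0.0894.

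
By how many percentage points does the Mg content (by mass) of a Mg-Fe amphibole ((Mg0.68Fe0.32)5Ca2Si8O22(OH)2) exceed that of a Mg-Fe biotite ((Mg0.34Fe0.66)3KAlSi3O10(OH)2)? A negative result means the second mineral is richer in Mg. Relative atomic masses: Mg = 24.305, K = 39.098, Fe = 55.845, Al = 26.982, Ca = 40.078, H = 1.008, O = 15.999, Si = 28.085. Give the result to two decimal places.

4.41 percentage points

M((Mg0.68Fe0.32)5Ca2Si8O22(OH)2) = 862.817 g/mol, so wt% Mg = 82.637/862.817 × 100 = 9.58%.
M((Mg0.34Fe0.66)3KAlSi3O10(OH)2) = 479.703 g/mol, so wt% Mg = 24.791/479.703 × 100 = 5.17%.
9.58 − 5.17 = 4.41 pp.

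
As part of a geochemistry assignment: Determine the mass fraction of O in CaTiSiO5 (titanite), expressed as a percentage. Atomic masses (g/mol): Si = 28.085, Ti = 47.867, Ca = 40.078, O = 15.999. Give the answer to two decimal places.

Molar mass of CaTiSiO5: 1×40.078 + 1×47.867 + 1×28.085 + 5×15.999 = 196.025 g/mol.
Mass of O per formula unit: 5 × 15.999 = 79.995 g.
Weight fraction O = 79.995 / 196.025 = 0.4081.

40.81 weight percent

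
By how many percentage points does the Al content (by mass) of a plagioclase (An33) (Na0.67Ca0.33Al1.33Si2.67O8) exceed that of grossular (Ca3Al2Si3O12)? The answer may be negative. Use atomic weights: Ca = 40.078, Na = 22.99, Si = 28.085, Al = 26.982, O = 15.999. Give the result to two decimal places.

Al in Na0.67Ca0.33Al1.33Si2.67O8: molar mass 267.494 g/mol; 1.33×26.982 = 35.886 g → 13.42 wt%.
Al in Ca3Al2Si3O12: molar mass 450.441 g/mol; 2×26.982 = 53.964 g → 11.98 wt%.
Difference = 13.42 − 11.98 = 1.44 percentage points.

1.44 percentage points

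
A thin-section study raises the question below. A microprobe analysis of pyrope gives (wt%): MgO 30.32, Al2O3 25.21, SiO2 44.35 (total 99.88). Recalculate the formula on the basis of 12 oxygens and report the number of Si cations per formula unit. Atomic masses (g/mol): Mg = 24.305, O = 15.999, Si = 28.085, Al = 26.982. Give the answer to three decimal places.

MgO: 30.32/40.304 = 0.75228 mol → 0.75228 mol Mg, 0.75228 mol O.
Al2O3: 25.21/101.961 = 0.24725 mol → 0.49450 mol Al, 0.74175 mol O.
SiO2: 44.35/60.083 = 0.73815 mol → 0.73815 mol Si, 1.47630 mol O.
Total oxygen = 2.97033 mol. Normalization factor = 12/2.97033 = 4.03996.
Si per 12 O = 0.73815 × 4.03996 = 2.982.

2.982 Si apfu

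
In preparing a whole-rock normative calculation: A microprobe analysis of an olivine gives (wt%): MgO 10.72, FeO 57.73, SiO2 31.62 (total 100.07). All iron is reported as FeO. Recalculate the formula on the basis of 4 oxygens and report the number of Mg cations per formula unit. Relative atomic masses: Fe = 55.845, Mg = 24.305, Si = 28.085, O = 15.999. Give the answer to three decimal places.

MgO (M=40.304): mol = 0.26598; Mg = 0.26598, O = 0.26598.
FeO (M=71.844): mol = 0.80355; Fe = 0.80355, O = 0.80355.
SiO2 (M=60.083): mol = 0.52627; Si = 0.52627, O = 1.05254.
ΣO = 2.12207; factor = 4/ΣO = 1.88495.
Mg apfu = 0.26598 × 1.88495 = 0.501.

0.501 Mg apfu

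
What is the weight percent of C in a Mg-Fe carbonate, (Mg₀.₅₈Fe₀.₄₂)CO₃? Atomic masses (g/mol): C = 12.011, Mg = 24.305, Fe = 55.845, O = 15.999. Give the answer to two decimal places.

12.31 mass %

Molar mass of (Mg₀.₅₈Fe₀.₄₂)CO₃: 0.58*24.305 + 0.42*55.845 + 1*12.011 + 3*15.999 = 97.560 g/mol.
Mass of C per formula unit: 1 × 12.011 = 12.011 g.
Weight fraction C = 12.011 / 97.560 = 0.1231.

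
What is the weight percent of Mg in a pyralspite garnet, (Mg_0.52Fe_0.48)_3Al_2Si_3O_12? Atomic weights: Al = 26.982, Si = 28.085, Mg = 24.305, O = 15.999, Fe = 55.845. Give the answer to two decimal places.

8.45 weight percent

Formula mass = 1.56×24.305 + 1.44×55.845 + 2×26.982 + 3×28.085 + 12×15.999 = 448.540 g/mol, of which 37.916 g is Mg.
So Mg makes up 37.916/448.540 = 0.0845 of the mass, i.e. 8.45%.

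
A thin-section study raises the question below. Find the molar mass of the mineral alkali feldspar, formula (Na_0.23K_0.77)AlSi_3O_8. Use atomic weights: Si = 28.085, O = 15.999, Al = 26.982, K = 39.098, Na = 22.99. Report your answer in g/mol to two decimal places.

Na: 0.23 × 22.99 = 5.2877
K: 0.77 × 39.098 = 30.1055
Al: 1 × 26.982 = 26.9820
Si: 3 × 28.085 = 84.2550
O: 8 × 15.999 = 127.9920
Summing the contributions gives the formula mass.

274.62 g/mol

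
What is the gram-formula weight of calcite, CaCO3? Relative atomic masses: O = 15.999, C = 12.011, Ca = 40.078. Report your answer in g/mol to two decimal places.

100.09 g/mol

M = 1*40.078 + 1*12.011 + 3*15.999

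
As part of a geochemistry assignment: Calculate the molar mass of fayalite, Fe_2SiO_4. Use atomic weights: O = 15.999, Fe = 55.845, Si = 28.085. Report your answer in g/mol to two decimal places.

The formula mass is the sum 2(55.845) + 1(28.085) + 4(15.999).

203.77 g/mol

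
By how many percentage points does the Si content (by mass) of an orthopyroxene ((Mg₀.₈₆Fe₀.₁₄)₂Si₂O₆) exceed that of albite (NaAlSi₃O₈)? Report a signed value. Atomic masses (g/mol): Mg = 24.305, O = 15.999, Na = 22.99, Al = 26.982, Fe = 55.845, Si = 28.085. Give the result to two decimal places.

-5.33 percentage points

M((Mg₀.₈₆Fe₀.₁₄)₂Si₂O₆) = 209.605 g/mol, so wt% Si = 56.170/209.605 × 100 = 26.80%.
M(NaAlSi₃O₈) = 262.219 g/mol, so wt% Si = 84.255/262.219 × 100 = 32.13%.
26.80 − 32.13 = -5.33 pp.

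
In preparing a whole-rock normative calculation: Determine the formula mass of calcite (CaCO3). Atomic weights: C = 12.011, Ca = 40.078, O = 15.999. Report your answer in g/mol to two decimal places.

Ca: 1 × 40.078 = 40.0780
C: 1 × 12.011 = 12.0110
O: 3 × 15.999 = 47.9970
Summing the contributions gives the formula mass.

100.09 g/mol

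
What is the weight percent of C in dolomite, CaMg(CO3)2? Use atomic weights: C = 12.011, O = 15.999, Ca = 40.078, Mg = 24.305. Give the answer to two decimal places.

13.03 weight percent

Formula mass = 1×40.078 + 1×24.305 + 2×12.011 + 6×15.999 = 184.399 g/mol, of which 24.022 g is C.
So C makes up 24.022/184.399 = 0.1303 of the mass, i.e. 13.03%.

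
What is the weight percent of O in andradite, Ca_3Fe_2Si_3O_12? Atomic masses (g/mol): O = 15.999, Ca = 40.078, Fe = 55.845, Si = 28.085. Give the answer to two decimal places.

37.78 weight percent

Molar mass of Ca_3Fe_2Si_3O_12: 3×40.078 + 2×55.845 + 3×28.085 + 12×15.999 = 508.167 g/mol.
Mass of O per formula unit: 12 × 15.999 = 191.988 g.
Weight fraction O = 191.988 / 508.167 = 0.3778.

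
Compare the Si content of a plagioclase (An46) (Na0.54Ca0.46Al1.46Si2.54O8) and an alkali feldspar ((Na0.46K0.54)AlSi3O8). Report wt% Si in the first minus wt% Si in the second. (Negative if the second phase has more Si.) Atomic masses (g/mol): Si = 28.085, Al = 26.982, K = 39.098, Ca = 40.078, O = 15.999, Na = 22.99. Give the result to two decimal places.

-4.64 percentage points

Si in Na0.54Ca0.46Al1.46Si2.54O8: molar mass 269.572 g/mol; 2.54×28.085 = 71.336 g → 26.46 wt%.
Si in (Na0.46K0.54)AlSi3O8: molar mass 270.917 g/mol; 3×28.085 = 84.255 g → 31.10 wt%.
Difference = 26.46 − 31.10 = -4.64 percentage points.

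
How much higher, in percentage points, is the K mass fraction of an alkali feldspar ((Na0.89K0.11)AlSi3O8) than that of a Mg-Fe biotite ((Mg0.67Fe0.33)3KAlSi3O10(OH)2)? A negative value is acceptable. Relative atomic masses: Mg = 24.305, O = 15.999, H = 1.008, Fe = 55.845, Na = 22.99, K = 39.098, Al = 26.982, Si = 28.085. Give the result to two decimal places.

-7.09 percentage points

First mineral: 4.301 g K in 263.991 g formula = 1.63 wt% K.
Second mineral: 39.098 g K in 448.479 g formula = 8.72 wt% K.
1.63% − 8.72% gives a difference of -7.09 percentage points.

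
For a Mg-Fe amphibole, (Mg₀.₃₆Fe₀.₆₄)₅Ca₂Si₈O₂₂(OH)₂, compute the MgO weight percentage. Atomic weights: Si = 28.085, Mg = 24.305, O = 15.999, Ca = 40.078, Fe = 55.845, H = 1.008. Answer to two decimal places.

7.94 wt%

Molar mass of (Mg₀.₃₆Fe₀.₆₄)₅Ca₂Si₈O₂₂(OH)₂ = 1.80*24.305 + 3.20*55.845 + 2*40.078 + 8*28.085 + 24*15.999 + 2*1.008 = 913.281 g/mol.
Each formula unit contains 1.80 Mg, equivalent to 1.80/1 = 1.8000 mol MgO.
M(MgO) = 1×24.305 + 1×15.999 = 40.304 g/mol.
Mass of MgO per formula unit = 1.8000 × 40.304 = 72.547 g.
MgO wt% = 72.547 / 913.281 × 100 = 7.94%.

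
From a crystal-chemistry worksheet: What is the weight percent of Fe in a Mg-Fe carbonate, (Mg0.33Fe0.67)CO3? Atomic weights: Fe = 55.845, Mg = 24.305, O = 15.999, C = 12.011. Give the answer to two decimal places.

35.48 weight percent

Formula mass = 0.33×24.305 + 0.67×55.845 + 1×12.011 + 3×15.999 = 105.445 g/mol, of which 37.416 g is Fe.
So Fe makes up 37.416/105.445 = 0.3548 of the mass, i.e. 35.48%.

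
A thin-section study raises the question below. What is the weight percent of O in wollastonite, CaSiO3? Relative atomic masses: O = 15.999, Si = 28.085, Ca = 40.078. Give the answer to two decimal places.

M(CaSiO3) = 116.160 g/mol.
O contributes 3 × 15.999 = 47.997 g per mole.
47.997/116.160 = 0.4132 → 41.32%.

41.32 mass %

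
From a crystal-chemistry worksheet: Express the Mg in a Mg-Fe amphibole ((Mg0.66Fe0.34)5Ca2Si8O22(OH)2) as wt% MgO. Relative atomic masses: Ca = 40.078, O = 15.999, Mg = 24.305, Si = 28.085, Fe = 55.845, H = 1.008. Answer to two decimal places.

15.36 wt%

Molar mass of (Mg0.66Fe0.34)5Ca2Si8O22(OH)2 = 3.30×24.305 + 1.70×55.845 + 2×40.078 + 8×28.085 + 24×15.999 + 2×1.008 = 865.971 g/mol.
Each formula unit contains 3.30 Mg, equivalent to 3.30/1 = 3.3000 mol MgO.
M(MgO) = 1×24.305 + 1×15.999 = 40.304 g/mol.
Mass of MgO per formula unit = 3.3000 × 40.304 = 133.003 g.
MgO wt% = 133.003 / 865.971 × 100 = 15.36%.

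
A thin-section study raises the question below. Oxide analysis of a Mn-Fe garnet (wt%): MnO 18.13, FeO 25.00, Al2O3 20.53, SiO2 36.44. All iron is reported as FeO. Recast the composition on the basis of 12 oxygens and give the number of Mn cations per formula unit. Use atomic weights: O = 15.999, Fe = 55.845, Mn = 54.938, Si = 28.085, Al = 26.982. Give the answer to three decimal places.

MnO (M=70.937): mol = 0.25558; Mn = 0.25558, O = 0.25558.
FeO (M=71.844): mol = 0.34798; Fe = 0.34798, O = 0.34798.
Al2O3 (M=101.961): mol = 0.20135; Al = 0.40270, O = 0.60405.
SiO2 (M=60.083): mol = 0.60649; Si = 0.60649, O = 1.21298.
ΣO = 2.42059; factor = 12/ΣO = 4.95747.
Mn apfu = 0.25558 × 4.95747 = 1.267.

1.267 Mn apfu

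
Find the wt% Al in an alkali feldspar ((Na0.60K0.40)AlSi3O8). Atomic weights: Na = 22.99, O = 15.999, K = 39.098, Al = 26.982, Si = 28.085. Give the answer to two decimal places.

10.04 weight percent

M((Na0.60K0.40)AlSi3O8) = 268.662 g/mol.
Al contributes 1 × 26.982 = 26.982 g per mole.
26.982/268.662 = 0.1004 → 10.04%.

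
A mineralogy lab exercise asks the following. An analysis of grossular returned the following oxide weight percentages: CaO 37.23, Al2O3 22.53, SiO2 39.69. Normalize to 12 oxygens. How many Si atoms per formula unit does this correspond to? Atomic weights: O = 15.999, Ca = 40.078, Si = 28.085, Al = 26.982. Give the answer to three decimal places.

2.994 Si apfu

CaO: 37.23/56.077 = 0.66391 mol → 0.66391 mol Ca, 0.66391 mol O.
Al2O3: 22.53/101.961 = 0.22097 mol → 0.44194 mol Al, 0.66291 mol O.
SiO2: 39.69/60.083 = 0.66059 mol → 0.66059 mol Si, 1.32118 mol O.
Total oxygen = 2.64800 mol. Normalization factor = 12/2.64800 = 4.53172.
Si per 12 O = 0.66059 × 4.53172 = 2.994.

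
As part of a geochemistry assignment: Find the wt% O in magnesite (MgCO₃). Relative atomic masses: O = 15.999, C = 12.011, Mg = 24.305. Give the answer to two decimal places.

56.93 weight percent

M(MgCO₃) = 84.313 g/mol.
O contributes 3 × 15.999 = 47.997 g per mole.
47.997/84.313 = 0.5693 → 56.93%.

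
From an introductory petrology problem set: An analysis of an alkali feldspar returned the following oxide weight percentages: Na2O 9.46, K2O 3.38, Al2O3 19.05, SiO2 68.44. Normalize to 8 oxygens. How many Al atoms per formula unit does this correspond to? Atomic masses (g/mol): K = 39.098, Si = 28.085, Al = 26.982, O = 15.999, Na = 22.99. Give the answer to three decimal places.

0.988 Al apfu

9.46 wt% Na2O ÷ 61.979 g/mol = 0.15263 mol, giving 0.30526 Na and 0.15263 O.
3.38 wt% K2O ÷ 94.195 g/mol = 0.03588 mol, giving 0.07176 K and 0.03588 O.
19.05 wt% Al2O3 ÷ 101.961 g/mol = 0.18684 mol, giving 0.37368 Al and 0.56052 O.
68.44 wt% SiO2 ÷ 60.083 g/mol = 1.13909 mol, giving 1.13909 Si and 2.27818 O.
Oxygen sums to 3.02721; scaling by 8/3.02721 = 2.64270 puts the formula on 8 O.
Al: 0.37368 × 2.64270 = 0.988 atoms per formula unit.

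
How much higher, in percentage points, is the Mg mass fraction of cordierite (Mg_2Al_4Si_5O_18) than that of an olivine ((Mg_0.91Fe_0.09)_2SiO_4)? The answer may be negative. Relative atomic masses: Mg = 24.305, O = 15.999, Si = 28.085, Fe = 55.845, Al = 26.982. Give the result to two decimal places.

-21.91 percentage points

M(Mg_2Al_4Si_5O_18) = 584.945 g/mol, so wt% Mg = 48.610/584.945 × 100 = 8.31%.
M((Mg_0.91Fe_0.09)_2SiO_4) = 146.368 g/mol, so wt% Mg = 44.235/146.368 × 100 = 30.22%.
8.31 − 30.22 = -21.91 pp.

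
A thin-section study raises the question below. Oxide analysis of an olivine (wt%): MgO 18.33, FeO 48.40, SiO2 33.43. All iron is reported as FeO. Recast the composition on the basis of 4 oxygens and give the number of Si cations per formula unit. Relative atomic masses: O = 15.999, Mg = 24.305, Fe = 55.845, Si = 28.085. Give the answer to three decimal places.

MgO: 18.33/40.304 = 0.45479 mol → 0.45479 mol Mg, 0.45479 mol O.
FeO: 48.40/71.844 = 0.67368 mol → 0.67368 mol Fe, 0.67368 mol O.
SiO2: 33.43/60.083 = 0.55640 mol → 0.55640 mol Si, 1.11280 mol O.
Total oxygen = 2.24127 mol. Normalization factor = 4/2.24127 = 1.78470.
Si per 4 O = 0.55640 × 1.78470 = 0.993.

0.993 Si apfu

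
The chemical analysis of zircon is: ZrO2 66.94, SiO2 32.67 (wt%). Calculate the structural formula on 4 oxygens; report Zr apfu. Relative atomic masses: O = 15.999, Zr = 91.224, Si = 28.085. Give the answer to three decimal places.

1.000 Zr apfu

ZrO2: 66.94/123.222 = 0.54325 mol → 0.54325 mol Zr, 1.08650 mol O.
SiO2: 32.67/60.083 = 0.54375 mol → 0.54375 mol Si, 1.08750 mol O.
Total oxygen = 2.17400 mol. Normalization factor = 4/2.17400 = 1.83993.
Zr per 4 O = 0.54325 × 1.83993 = 1.000.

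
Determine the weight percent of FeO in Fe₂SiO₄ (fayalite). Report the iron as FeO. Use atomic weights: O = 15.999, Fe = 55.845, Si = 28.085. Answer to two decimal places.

70.51 wt%

M(Fe₂SiO₄) = 203.771 g/mol; M(FeO) = 71.844 g/mol.
Moles FeO per formula unit = 2 Fe ÷ 1 = 2.0000.
FeO fraction = (2.0000 × 71.844) / 203.771 = 143.688/203.771 = 0.7051.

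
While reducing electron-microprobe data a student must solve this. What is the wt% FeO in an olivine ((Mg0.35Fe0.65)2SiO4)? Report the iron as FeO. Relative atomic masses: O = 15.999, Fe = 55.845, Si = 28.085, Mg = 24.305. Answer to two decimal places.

M((Mg0.35Fe0.65)2SiO4) = 181.693 g/mol; M(FeO) = 71.844 g/mol.
Moles FeO per formula unit = 1.30 Fe ÷ 1 = 1.3000.
FeO fraction = (1.3000 × 71.844) / 181.693 = 93.397/181.693 = 0.5140.

51.40 wt%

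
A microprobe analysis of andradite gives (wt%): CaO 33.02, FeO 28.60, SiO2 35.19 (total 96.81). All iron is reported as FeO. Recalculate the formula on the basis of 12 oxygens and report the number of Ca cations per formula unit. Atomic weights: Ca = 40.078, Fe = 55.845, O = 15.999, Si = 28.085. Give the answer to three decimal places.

33.02 wt% CaO ÷ 56.077 g/mol = 0.58883 mol, giving 0.58883 Ca and 0.58883 O.
28.60 wt% FeO ÷ 71.844 g/mol = 0.39808 mol, giving 0.39808 Fe and 0.39808 O.
35.19 wt% SiO2 ÷ 60.083 g/mol = 0.58569 mol, giving 0.58569 Si and 1.17138 O.
Oxygen sums to 2.15829; scaling by 12/2.15829 = 5.55996 puts the formula on 12 O.
Ca: 0.58883 × 5.55996 = 3.274 atoms per formula unit.

3.274 Ca apfu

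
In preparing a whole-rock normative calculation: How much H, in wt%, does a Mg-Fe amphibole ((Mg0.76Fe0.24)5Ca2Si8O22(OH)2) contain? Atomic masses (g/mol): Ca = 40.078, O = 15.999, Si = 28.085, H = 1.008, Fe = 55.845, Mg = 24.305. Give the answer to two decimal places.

0.24 wt%

Formula mass = 3.80×24.305 + 1.20×55.845 + 2×40.078 + 8×28.085 + 24×15.999 + 2×1.008 = 850.201 g/mol, of which 2.016 g is H.
So H makes up 2.016/850.201 = 0.0024 of the mass, i.e. 0.24%.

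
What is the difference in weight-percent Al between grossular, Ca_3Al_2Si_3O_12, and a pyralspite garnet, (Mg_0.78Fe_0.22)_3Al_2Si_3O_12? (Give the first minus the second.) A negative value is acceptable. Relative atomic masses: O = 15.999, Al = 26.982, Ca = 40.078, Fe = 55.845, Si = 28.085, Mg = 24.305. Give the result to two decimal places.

-0.75 percentage points

Al in Ca_3Al_2Si_3O_12: molar mass 450.441 g/mol; 2×26.982 = 53.964 g → 11.98 wt%.
Al in (Mg_0.78Fe_0.22)_3Al_2Si_3O_12: molar mass 423.938 g/mol; 2×26.982 = 53.964 g → 12.73 wt%.
Difference = 11.98 − 12.73 = -0.75 percentage points.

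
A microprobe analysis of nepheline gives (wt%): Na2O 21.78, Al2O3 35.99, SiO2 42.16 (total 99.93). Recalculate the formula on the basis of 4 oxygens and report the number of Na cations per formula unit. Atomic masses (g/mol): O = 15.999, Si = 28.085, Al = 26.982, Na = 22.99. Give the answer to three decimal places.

Na2O: 21.78/61.979 = 0.35141 mol → 0.70282 mol Na, 0.35141 mol O.
Al2O3: 35.99/101.961 = 0.35298 mol → 0.70596 mol Al, 1.05894 mol O.
SiO2: 42.16/60.083 = 0.70170 mol → 0.70170 mol Si, 1.40340 mol O.
Total oxygen = 2.81375 mol. Normalization factor = 4/2.81375 = 1.42159.
Na per 4 O = 0.70282 × 1.42159 = 0.999.

0.999 Na apfu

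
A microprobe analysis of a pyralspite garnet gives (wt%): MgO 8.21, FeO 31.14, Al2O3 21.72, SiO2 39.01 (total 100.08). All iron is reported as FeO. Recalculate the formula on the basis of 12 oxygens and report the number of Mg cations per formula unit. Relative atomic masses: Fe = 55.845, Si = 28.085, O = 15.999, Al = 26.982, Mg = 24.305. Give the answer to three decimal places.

0.949 Mg apfu

MgO (M=40.304): mol = 0.20370; Mg = 0.20370, O = 0.20370.
FeO (M=71.844): mol = 0.43344; Fe = 0.43344, O = 0.43344.
Al2O3 (M=101.961): mol = 0.21302; Al = 0.42604, O = 0.63906.
SiO2 (M=60.083): mol = 0.64927; Si = 0.64927, O = 1.29854.
ΣO = 2.57474; factor = 12/ΣO = 4.66066.
Mg apfu = 0.20370 × 4.66066 = 0.949.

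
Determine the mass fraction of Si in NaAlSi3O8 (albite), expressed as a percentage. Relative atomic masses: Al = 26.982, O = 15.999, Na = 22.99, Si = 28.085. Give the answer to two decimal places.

32.13 mass %

M(NaAlSi3O8) = 262.219 g/mol.
Si contributes 3 × 28.085 = 84.255 g per mole.
84.255/262.219 = 0.3213 → 32.13%.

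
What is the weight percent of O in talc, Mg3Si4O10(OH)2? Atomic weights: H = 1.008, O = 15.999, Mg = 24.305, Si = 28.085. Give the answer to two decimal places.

Formula mass = 3*24.305 + 4*28.085 + 12*15.999 + 2*1.008 = 379.259 g/mol, of which 191.988 g is O.
So O makes up 191.988/379.259 = 0.5062 of the mass, i.e. 50.62%.

50.62 weight percent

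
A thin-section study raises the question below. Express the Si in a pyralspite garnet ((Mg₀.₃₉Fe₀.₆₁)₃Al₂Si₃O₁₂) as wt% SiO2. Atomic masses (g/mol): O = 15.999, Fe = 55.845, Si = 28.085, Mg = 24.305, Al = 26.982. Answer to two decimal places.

39.11 wt%

Molar mass of (Mg₀.₃₉Fe₀.₆₁)₃Al₂Si₃O₁₂ = 1.17×24.305 + 1.83×55.845 + 2×26.982 + 3×28.085 + 12×15.999 = 460.840 g/mol.
Each formula unit contains 3 Si, equivalent to 3/1 = 3.0000 mol SiO2.
M(SiO2) = 1×28.085 + 2×15.999 = 60.083 g/mol.
Mass of SiO2 per formula unit = 3.0000 × 60.083 = 180.249 g.
SiO2 wt% = 180.249 / 460.840 × 100 = 39.11%.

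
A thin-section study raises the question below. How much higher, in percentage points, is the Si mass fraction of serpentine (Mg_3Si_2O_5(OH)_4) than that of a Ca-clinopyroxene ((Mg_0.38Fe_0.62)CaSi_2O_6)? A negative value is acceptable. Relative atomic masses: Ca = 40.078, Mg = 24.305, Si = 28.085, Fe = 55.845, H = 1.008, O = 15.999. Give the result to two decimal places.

-3.52 percentage points

Si in Mg_3Si_2O_5(OH)_4: molar mass 277.108 g/mol; 2×28.085 = 56.170 g → 20.27 wt%.
Si in (Mg_0.38Fe_0.62)CaSi_2O_6: molar mass 236.102 g/mol; 2×28.085 = 56.170 g → 23.79 wt%.
Difference = 20.27 − 23.79 = -3.52 percentage points.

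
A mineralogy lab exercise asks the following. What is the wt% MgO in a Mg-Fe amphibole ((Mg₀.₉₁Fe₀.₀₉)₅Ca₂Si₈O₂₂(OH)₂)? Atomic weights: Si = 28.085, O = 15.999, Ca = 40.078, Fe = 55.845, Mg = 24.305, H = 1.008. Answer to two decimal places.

22.19 wt%

Formula mass = 826.546 g/mol.
4.55 Mg → 4.5500 mol MgO per formula unit; M(MgO) = 40.304, so MgO mass = 183.383 g.
183.383/826.546 × 100 = 22.19 wt%.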